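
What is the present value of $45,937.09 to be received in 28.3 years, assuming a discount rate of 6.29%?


Present value formula: PV = FV / (1 + r)^t
PV = $45,937.09 / (1 + 0.0629)^28.3
PV = $45,937.09 / 5.619985
PV = $8,173.88

PV = FV / (1 + r)^t = $8,173.88


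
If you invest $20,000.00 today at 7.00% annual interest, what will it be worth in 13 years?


Future value formula: FV = PV × (1 + r)^t
FV = $20,000.00 × (1 + 0.07)^13
FV = $20,000.00 × 2.409845
FV = $48,196.90

FV = PV × (1 + r)^t = $48,196.90


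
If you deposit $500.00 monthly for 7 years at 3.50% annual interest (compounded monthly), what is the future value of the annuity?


Future value of an ordinary annuity: FV = PMT × ((1 + r)^n − 1) / r
Monthly rate r = 0.035/12 ≈ 0.00291667, n = 84
FV = $500.00 × ((1 + 0.035/12)^84 − 1) / (0.035/12)
FV = $500.00 × 95.028273
FV = $47,514.14

FV = PMT × ((1+r)^n - 1)/r = $47,514.14


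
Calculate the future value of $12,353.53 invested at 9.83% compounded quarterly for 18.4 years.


Compound interest formula: A = P(1 + r/n)^(nt)
A = $12,353.53 × (1 + 0.0983/4)^(4 × 18.4)
Growth factor: (1 + 0.0983/4)^73.6 = 5.970633
A = $12,353.53 × 5.970633
A = $73,758.39

A = P(1 + r/n)^(nt) = $73,758.39


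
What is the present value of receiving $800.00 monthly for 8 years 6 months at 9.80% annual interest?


Present value of an ordinary annuity: PV = PMT × (1 − (1 + r)^(−n)) / r
Monthly rate r = 0.098/12 ≈ 0.00816667, n = 102
PV = $800.00 × (1 − (1 + 0.098/12)^(−102)) / (0.098/12)
PV = $800.00 × 69.034735
PV = $55,227.79

PV = PMT × (1-(1+r)^(-n))/r = $55,227.79


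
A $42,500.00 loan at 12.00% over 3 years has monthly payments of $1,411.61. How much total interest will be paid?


Total paid over the life of the loan = PMT × n.
Total paid = $1,411.61 × 36 = $50,817.96
Total interest = total paid − principal = $50,817.96 − $42,500.00 = $8,317.96

Total interest = (PMT × n) - PV = $8,317.96


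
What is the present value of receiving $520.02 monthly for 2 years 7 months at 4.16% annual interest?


Present value of an ordinary annuity: PV = PMT × (1 − (1 + r)^(−n)) / r
Monthly rate r = 0.0416/12 ≈ 0.00346667, n = 31
PV = $520.02 × (1 − (1 + 0.0416/12)^(−31)) / (0.0416/12)
PV = $520.02 × 29.344216
PV = $15,259.58

PV = PMT × (1-(1+r)^(-n))/r = $15,259.58


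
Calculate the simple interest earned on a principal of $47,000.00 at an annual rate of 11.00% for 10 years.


Simple interest formula: I = P × r × t
I = $47,000.00 × 0.11 × 10
I = $51,700.00

I = P × r × t = $51,700.00


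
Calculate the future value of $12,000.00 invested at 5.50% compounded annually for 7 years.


Compound interest formula: A = P(1 + r/n)^(nt)
A = $12,000.00 × (1 + 0.055/1)^(1 × 7)
Growth factor: (1 + 0.055/1)^7 = 1.454679
A = $12,000.00 × 1.454679
A = $17,456.15

A = P(1 + r/n)^(nt) = $17,456.15


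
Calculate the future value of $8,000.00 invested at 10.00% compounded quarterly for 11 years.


Compound interest formula: A = P(1 + r/n)^(nt)
A = $8,000.00 × (1 + 0.1/4)^(4 × 11)
Growth factor: (1 + 0.1/4)^44 = 2.963808
A = $8,000.00 × 2.963808
A = $23,710.46

A = P(1 + r/n)^(nt) = $23,710.46


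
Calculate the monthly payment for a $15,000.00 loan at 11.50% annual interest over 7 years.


Loan payment formula: PMT = PV × r / (1 − (1 + r)^(−n))
Monthly rate r = 0.115/12 ≈ 0.00958333, n = 84 months
Denominator: 1 − (1 + 0.115/12)^(−84) = 0.551195
PMT = $15,000.00 × (0.115/12) / 0.551195
PMT = $260.80 per month

PMT = PV × r / (1-(1+r)^(-n)) = $260.80/month


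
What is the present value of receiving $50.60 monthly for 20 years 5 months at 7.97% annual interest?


Present value of an ordinary annuity: PV = PMT × (1 − (1 + r)^(−n)) / r
Monthly rate r = 0.0797/12 ≈ 0.00664167, n = 245
PV = $50.60 × (1 − (1 + 0.0797/12)^(−245)) / (0.0797/12)
PV = $50.60 × 120.822507
PV = $6,113.62

PV = PMT × (1-(1+r)^(-n))/r = $6,113.62


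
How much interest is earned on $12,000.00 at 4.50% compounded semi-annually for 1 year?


Compound interest earned = final amount − principal.
A = P(1 + r/n)^(nt) = $12,000.00 × (1 + 0.045/2)^(2 × 1) = $12,546.07
Interest = A − P = $12,546.07 − $12,000.00 = $546.07

Interest = A - P = $546.07


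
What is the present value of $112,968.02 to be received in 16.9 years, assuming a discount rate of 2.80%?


Present value formula: PV = FV / (1 + r)^t
PV = $112,968.02 / (1 + 0.028)^16.9
PV = $112,968.02 / 1.594717
PV = $70,838.91

PV = FV / (1 + r)^t = $70,838.91


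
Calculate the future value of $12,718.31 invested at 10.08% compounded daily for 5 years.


Compound interest formula: A = P(1 + r/n)^(nt)
A = $12,718.31 × (1 + 0.1008/365)^(365 × 5)
Growth factor: (1 + 0.1008/365)^1825 = 1.6552142
A = $12,718.31 × 1.6552142
A = $21,051.53

A = P(1 + r/n)^(nt) = $21,051.53


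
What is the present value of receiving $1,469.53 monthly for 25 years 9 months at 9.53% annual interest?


Present value of an ordinary annuity: PV = PMT × (1 − (1 + r)^(−n)) / r
Monthly rate r = 0.0953/12 ≈ 0.00794167, n = 309
PV = $1,469.53 × (1 − (1 + 0.0953/12)^(−309)) / (0.0953/12)
PV = $1,469.53 × 114.989914
PV = $168,981.13

PV = PMT × (1-(1+r)^(-n))/r = $168,981.13


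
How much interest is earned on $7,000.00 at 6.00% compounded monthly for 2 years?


Compound interest earned = final amount − principal.
A = P(1 + r/n)^(nt) = $7,000.00 × (1 + 0.06/12)^(12 × 2) = $7,890.12
Interest = A − P = $7,890.12 − $7,000.00 = $890.12

Interest = A - P = $890.12


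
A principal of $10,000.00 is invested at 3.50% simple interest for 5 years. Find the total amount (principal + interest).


Total amount formula: A = P(1 + rt) = P + P·r·t
Interest: I = P × r × t = $10,000.00 × 0.035 × 5 = $1,750.00
A = P + I = $10,000.00 + $1,750.00 = $11,750.00

A = P + I = P(1 + rt) = $11,750.00


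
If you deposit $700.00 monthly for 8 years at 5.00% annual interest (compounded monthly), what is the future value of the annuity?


Future value of an ordinary annuity: FV = PMT × ((1 + r)^n − 1) / r
Monthly rate r = 0.05/12 ≈ 0.00416667, n = 96
FV = $700.00 × ((1 + 0.05/12)^96 − 1) / (0.05/12)
FV = $700.00 × 117.740512
FV = $82,418.36

FV = PMT × ((1+r)^n - 1)/r = $82,418.36


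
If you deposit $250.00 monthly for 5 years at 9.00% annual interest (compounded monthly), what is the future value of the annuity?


Future value of an ordinary annuity: FV = PMT × ((1 + r)^n − 1) / r
Monthly rate r = 0.09/12 = 0.0075, n = 60
FV = $250.00 × ((1 + 0.09/12)^60 − 1) / (0.09/12)
FV = $250.00 × 75.424137
FV = $18,856.03

FV = PMT × ((1+r)^n - 1)/r = $18,856.03


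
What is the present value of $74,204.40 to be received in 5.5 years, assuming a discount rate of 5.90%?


Present value formula: PV = FV / (1 + r)^t
PV = $74,204.40 / (1 + 0.059)^5.5
PV = $74,204.40 / 1.3706538
PV = $54,137.96

PV = FV / (1 + r)^t = $54,137.96


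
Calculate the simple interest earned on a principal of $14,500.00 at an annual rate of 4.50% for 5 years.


Simple interest formula: I = P × r × t
I = $14,500.00 × 0.045 × 5
I = $3,262.50

I = P × r × t = $3,262.50


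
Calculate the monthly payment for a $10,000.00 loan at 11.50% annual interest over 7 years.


Loan payment formula: PMT = PV × r / (1 − (1 + r)^(−n))
Monthly rate r = 0.115/12 ≈ 0.00958333, n = 84 months
Denominator: 1 − (1 + 0.115/12)^(−84) = 0.551195
PMT = $10,000.00 × (0.115/12) / 0.551195
PMT = $173.86 per month

PMT = PV × r / (1-(1+r)^(-n)) = $173.86/month


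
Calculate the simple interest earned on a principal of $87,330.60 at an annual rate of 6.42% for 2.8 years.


Simple interest formula: I = P × r × t
I = $87,330.60 × 0.0642 × 2.8
I = $15,698.55

I = P × r × t = $15,698.55


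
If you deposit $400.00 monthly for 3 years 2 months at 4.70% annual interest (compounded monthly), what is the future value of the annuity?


Future value of an ordinary annuity: FV = PMT × ((1 + r)^n − 1) / r
Monthly rate r = 0.047/12 ≈ 0.00391667, n = 38
FV = $400.00 × ((1 + 0.047/12)^38 − 1) / (0.047/12)
FV = $400.00 × 40.887383
FV = $16,354.95

FV = PMT × ((1+r)^n - 1)/r = $16,354.95


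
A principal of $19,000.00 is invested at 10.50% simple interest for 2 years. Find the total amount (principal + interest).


Total amount formula: A = P(1 + rt) = P + P·r·t
Interest: I = P × r × t = $19,000.00 × 0.105 × 2 = $3,990.00
A = P + I = $19,000.00 + $3,990.00 = $22,990.00

A = P + I = P(1 + rt) = $22,990.00


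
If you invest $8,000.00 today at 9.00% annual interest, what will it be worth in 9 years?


Future value formula: FV = PV × (1 + r)^t
FV = $8,000.00 × (1 + 0.09)^9
FV = $8,000.00 × 2.1718933
FV = $17,375.15

FV = PV × (1 + r)^t = $17,375.15


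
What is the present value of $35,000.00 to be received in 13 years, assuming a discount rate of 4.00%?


Present value formula: PV = FV / (1 + r)^t
PV = $35,000.00 / (1 + 0.04)^13
PV = $35,000.00 / 1.665074
PV = $21,020.09

PV = FV / (1 + r)^t = $21,020.09


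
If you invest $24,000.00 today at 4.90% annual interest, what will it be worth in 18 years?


Future value formula: FV = PV × (1 + r)^t
FV = $24,000.00 × (1 + 0.049)^18
FV = $24,000.00 × 2.365695
FV = $56,776.68

FV = PV × (1 + r)^t = $56,776.68


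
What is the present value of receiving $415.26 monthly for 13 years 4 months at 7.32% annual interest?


Present value of an ordinary annuity: PV = PMT × (1 − (1 + r)^(−n)) / r
Monthly rate r = 0.0732/12 = 0.0061, n = 160
PV = $415.26 × (1 − (1 + 0.0732/12)^(−160)) / (0.0732/12)
PV = $415.26 × 101.978005
PV = $42,347.39

PV = PMT × (1-(1+r)^(-n))/r = $42,347.39


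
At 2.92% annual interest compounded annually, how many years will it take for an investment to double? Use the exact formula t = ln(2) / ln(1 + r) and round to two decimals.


Doubling condition: (1 + r)^t = 2
Take ln of both sides: t × ln(1 + r) = ln(2)
t = ln(2) / ln(1 + r)
t = 0.693147 / 0.028782
t = 24.08

t = ln(2) / ln(1 + r) = 24.08 years


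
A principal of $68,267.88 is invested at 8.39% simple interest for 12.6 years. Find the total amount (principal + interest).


Total amount formula: A = P(1 + rt) = P + P·r·t
Interest: I = P × r × t = $68,267.88 × 0.0839 × 12.6 = $72,168.71
A = P + I = $68,267.88 + $72,168.71 = $140,436.59

A = P + I = P(1 + rt) = $140,436.59


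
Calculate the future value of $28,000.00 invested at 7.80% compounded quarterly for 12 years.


Compound interest formula: A = P(1 + r/n)^(nt)
A = $28,000.00 × (1 + 0.078/4)^(4 × 12)
Growth factor: (1 + 0.078/4)^48 = 2.52689412
A = $28,000.00 × 2.52689412
A = $70,753.04

A = P(1 + r/n)^(nt) = $70,753.04


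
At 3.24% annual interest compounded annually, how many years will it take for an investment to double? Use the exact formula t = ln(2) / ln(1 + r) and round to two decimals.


Doubling condition: (1 + r)^t = 2
Take ln of both sides: t × ln(1 + r) = ln(2)
t = ln(2) / ln(1 + r)
t = 0.693147 / 0.031886
t = 21.74

t = ln(2) / ln(1 + r) = 21.74 years


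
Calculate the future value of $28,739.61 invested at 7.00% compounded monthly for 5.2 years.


Compound interest formula: A = P(1 + r/n)^(nt)
A = $28,739.61 × (1 + 0.07/12)^(12 × 5.2)
Growth factor: (1 + 0.07/12)^62.4 = 1.4375531
A = $28,739.61 × 1.4375531
A = $41,314.72

A = P(1 + r/n)^(nt) = $41,314.72


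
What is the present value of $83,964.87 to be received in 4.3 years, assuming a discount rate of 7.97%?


Present value formula: PV = FV / (1 + r)^t
PV = $83,964.87 / (1 + 0.0797)^4.3
PV = $83,964.87 / 1.3906036
PV = $60,380.16

PV = FV / (1 + r)^t = $60,380.16


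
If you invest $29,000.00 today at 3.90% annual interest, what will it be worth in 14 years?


Future value formula: FV = PV × (1 + r)^t
FV = $29,000.00 × (1 + 0.039)^14
FV = $29,000.00 × 1.7085106
FV = $49,546.81

FV = PV × (1 + r)^t = $49,546.81


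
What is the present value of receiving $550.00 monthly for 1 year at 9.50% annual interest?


Present value of an ordinary annuity: PV = PMT × (1 − (1 + r)^(−n)) / r
Monthly rate r = 0.095/12 ≈ 0.00791667, n = 12
PV = $550.00 × (1 − (1 + 0.095/12)^(−12)) / (0.095/12)
PV = $550.00 × 11.404653
PV = $6,272.56

PV = PMT × (1-(1+r)^(-n))/r = $6,272.56


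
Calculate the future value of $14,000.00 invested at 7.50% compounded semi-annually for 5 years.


Compound interest formula: A = P(1 + r/n)^(nt)
A = $14,000.00 × (1 + 0.075/2)^(2 × 5)
Growth factor: (1 + 0.075/2)^10 = 1.445044
A = $14,000.00 × 1.445044
A = $20,230.62

A = P(1 + r/n)^(nt) = $20,230.62


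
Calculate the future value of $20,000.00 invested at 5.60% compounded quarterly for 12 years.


Compound interest formula: A = P(1 + r/n)^(nt)
A = $20,000.00 × (1 + 0.056/4)^(4 × 12)
Growth factor: (1 + 0.056/4)^48 = 1.949045
A = $20,000.00 × 1.949045
A = $38,980.90

A = P(1 + r/n)^(nt) = $38,980.90


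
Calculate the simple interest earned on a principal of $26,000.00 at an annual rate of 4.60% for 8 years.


Simple interest formula: I = P × r × t
I = $26,000.00 × 0.046 × 8
I = $9,568.00

I = P × r × t = $9,568.00


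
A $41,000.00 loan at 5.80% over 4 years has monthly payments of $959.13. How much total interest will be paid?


Total paid over the life of the loan = PMT × n.
Total paid = $959.13 × 48 = $46,038.24
Total interest = total paid − principal = $46,038.24 − $41,000.00 = $5,038.24

Total interest = (PMT × n) - PV = $5,038.24


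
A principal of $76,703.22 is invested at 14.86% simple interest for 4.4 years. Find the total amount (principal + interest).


Total amount formula: A = P(1 + rt) = P + P·r·t
Interest: I = P × r × t = $76,703.22 × 0.1486 × 4.4 = $50,151.63
A = P + I = $76,703.22 + $50,151.63 = $126,854.85

A = P + I = P(1 + rt) = $126,854.85


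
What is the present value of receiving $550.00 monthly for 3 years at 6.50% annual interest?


Present value of an ordinary annuity: PV = PMT × (1 − (1 + r)^(−n)) / r
Monthly rate r = 0.065/12 ≈ 0.00541667, n = 36
PV = $550.00 × (1 − (1 + 0.065/12)^(−36)) / (0.065/12)
PV = $550.00 × 32.627489
PV = $17,945.12

PV = PMT × (1-(1+r)^(-n))/r = $17,945.12


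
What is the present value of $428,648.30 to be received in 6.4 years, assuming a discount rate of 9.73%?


Present value formula: PV = FV / (1 + r)^t
PV = $428,648.30 / (1 + 0.0973)^6.4
PV = $428,648.30 / 1.8116839
PV = $236,602.15

PV = FV / (1 + r)^t = $236,602.15


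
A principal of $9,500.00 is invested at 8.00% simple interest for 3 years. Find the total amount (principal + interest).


Total amount formula: A = P(1 + rt) = P + P·r·t
Interest: I = P × r × t = $9,500.00 × 0.08 × 3 = $2,280.00
A = P + I = $9,500.00 + $2,280.00 = $11,780.00

A = P + I = P(1 + rt) = $11,780.00


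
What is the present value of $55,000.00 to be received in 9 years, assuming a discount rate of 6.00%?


Present value formula: PV = FV / (1 + r)^t
PV = $55,000.00 / (1 + 0.06)^9
PV = $55,000.00 / 1.68947896
PV = $32,554.42

PV = FV / (1 + r)^t = $32,554.42


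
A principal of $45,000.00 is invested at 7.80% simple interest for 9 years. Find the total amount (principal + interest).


Total amount formula: A = P(1 + rt) = P + P·r·t
Interest: I = P × r × t = $45,000.00 × 0.078 × 9 = $31,590.00
A = P + I = $45,000.00 + $31,590.00 = $76,590.00

A = P + I = P(1 + rt) = $76,590.00


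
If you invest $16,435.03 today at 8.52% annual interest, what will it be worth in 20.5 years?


Future value formula: FV = PV × (1 + r)^t
FV = $16,435.03 × (1 + 0.0852)^20.5
FV = $16,435.03 × 5.3450355
FV = $87,845.82

FV = PV × (1 + r)^t = $87,845.82


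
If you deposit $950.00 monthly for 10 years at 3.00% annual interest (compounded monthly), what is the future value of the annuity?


Future value of an ordinary annuity: FV = PMT × ((1 + r)^n − 1) / r
Monthly rate r = 0.03/12 = 0.0025, n = 120
FV = $950.00 × ((1 + 0.03/12)^120 − 1) / (0.03/12)
FV = $950.00 × 139.741419
FV = $132,754.35

FV = PMT × ((1+r)^n - 1)/r = $132,754.35


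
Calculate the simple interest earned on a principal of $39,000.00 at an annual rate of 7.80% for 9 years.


Simple interest formula: I = P × r × t
I = $39,000.00 × 0.078 × 9
I = $27,378.00

I = P × r × t = $27,378.00


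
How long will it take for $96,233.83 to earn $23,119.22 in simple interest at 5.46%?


Rearrange the simple interest formula for t:
I = P × r × t  ⇒  t = I / (P × r)
t = $23,119.22 / ($96,233.83 × 0.0546)
t = 4.4

t = I/(P×r) = 4.4 years


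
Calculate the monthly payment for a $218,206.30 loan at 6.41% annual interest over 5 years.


Loan payment formula: PMT = PV × r / (1 − (1 + r)^(−n))
Monthly rate r = 0.0641/12 ≈ 0.00534167, n = 60 months
Denominator: 1 − (1 + 0.0641/12)^(−60) = 0.273595
PMT = $218,206.30 × (0.0641/12) / 0.273595
PMT = $4,260.26 per month

PMT = PV × r / (1-(1+r)^(-n)) = $4,260.26/month


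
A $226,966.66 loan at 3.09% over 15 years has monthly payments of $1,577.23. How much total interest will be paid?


Total paid over the life of the loan = PMT × n.
Total paid = $1,577.23 × 180 = $283,901.40
Total interest = total paid − principal = $283,901.40 − $226,966.66 = $56,934.74

Total interest = (PMT × n) - PV = $56,934.74


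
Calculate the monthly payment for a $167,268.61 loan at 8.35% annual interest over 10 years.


Loan payment formula: PMT = PV × r / (1 − (1 + r)^(−n))
Monthly rate r = 0.0835/12 ≈ 0.00695833, n = 120 months
Denominator: 1 − (1 + 0.0835/12)^(−120) = 0.564869
PMT = $167,268.61 × (0.0835/12) / 0.564869
PMT = $2,060.50 per month

PMT = PV × r / (1-(1+r)^(-n)) = $2,060.50/month


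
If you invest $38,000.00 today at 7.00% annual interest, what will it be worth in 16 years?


Future value formula: FV = PV × (1 + r)^t
FV = $38,000.00 × (1 + 0.07)^16
FV = $38,000.00 × 2.9521637
FV = $112,182.22

FV = PV × (1 + r)^t = $112,182.22


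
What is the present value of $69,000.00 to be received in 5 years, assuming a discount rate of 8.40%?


Present value formula: PV = FV / (1 + r)^t
PV = $69,000.00 / (1 + 0.084)^5
PV = $69,000.00 / 1.496740
PV = $46,100.19

PV = FV / (1 + r)^t = $46,100.19


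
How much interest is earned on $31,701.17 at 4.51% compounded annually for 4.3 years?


Compound interest earned = final amount − principal.
A = P(1 + r/n)^(nt) = $31,701.17 × (1 + 0.0451/1)^(1 × 4.3) = $38,322.52
Interest = A − P = $38,322.52 − $31,701.17 = $6,621.35

Interest = A - P = $6,621.35


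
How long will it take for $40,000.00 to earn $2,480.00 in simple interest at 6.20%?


Rearrange the simple interest formula for t:
I = P × r × t  ⇒  t = I / (P × r)
t = $2,480.00 / ($40,000.00 × 0.062)
t = 1

t = I/(P×r) = 1 year


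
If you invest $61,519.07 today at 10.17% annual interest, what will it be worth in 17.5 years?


Future value formula: FV = PV × (1 + r)^t
FV = $61,519.07 × (1 + 0.1017)^17.5
FV = $61,519.07 × 5.44638847
FV = $335,056.75

FV = PV × (1 + r)^t = $335,056.75


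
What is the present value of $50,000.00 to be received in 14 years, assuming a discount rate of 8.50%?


Present value formula: PV = FV / (1 + r)^t
PV = $50,000.00 / (1 + 0.085)^14
PV = $50,000.00 / 3.133404
PV = $15,957.09

PV = FV / (1 + r)^t = $15,957.09


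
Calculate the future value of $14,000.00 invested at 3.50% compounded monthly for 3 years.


Compound interest formula: A = P(1 + r/n)^(nt)
A = $14,000.00 × (1 + 0.035/12)^(12 × 3)
Growth factor: (1 + 0.035/12)^36 = 1.110541
A = $14,000.00 × 1.110541
A = $15,547.57

A = P(1 + r/n)^(nt) = $15,547.57


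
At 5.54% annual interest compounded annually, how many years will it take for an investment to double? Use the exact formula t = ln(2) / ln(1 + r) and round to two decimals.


Doubling condition: (1 + r)^t = 2
Take ln of both sides: t × ln(1 + r) = ln(2)
t = ln(2) / ln(1 + r)
t = 0.693147 / 0.053920
t = 12.86

t = ln(2) / ln(1 + r) = 12.86 years


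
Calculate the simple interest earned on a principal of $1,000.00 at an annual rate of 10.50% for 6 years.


Simple interest formula: I = P × r × t
I = $1,000.00 × 0.105 × 6
I = $630.00

I = P × r × t = $630.00


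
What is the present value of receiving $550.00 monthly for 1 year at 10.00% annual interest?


Present value of an ordinary annuity: PV = PMT × (1 − (1 + r)^(−n)) / r
Monthly rate r = 0.1/12 ≈ 0.00833333, n = 12
PV = $550.00 × (1 − (1 + 0.1/12)^(−12)) / (0.1/12)
PV = $550.00 × 11.374508
PV = $6,255.98

PV = PMT × (1-(1+r)^(-n))/r = $6,255.98


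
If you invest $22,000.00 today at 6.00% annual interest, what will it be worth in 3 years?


Future value formula: FV = PV × (1 + r)^t
FV = $22,000.00 × (1 + 0.06)^3
FV = $22,000.00 × 1.191016
FV = $26,202.35

FV = PV × (1 + r)^t = $26,202.35


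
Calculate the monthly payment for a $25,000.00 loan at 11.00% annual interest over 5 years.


Loan payment formula: PMT = PV × r / (1 − (1 + r)^(−n))
Monthly rate r = 0.11/12 ≈ 0.00916667, n = 60 months
Denominator: 1 − (1 + 0.11/12)^(−60) = 0.421603
PMT = $25,000.00 × (0.11/12) / 0.421603
PMT = $543.56 per month

PMT = PV × r / (1-(1+r)^(-n)) = $543.56/month


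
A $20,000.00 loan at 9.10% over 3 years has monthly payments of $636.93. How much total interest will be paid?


Total paid over the life of the loan = PMT × n.
Total paid = $636.93 × 36 = $22,929.48
Total interest = total paid − principal = $22,929.48 − $20,000.00 = $2,929.48

Total interest = (PMT × n) - PV = $2,929.48


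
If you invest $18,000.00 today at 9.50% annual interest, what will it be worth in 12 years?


Future value formula: FV = PV × (1 + r)^t
FV = $18,000.00 × (1 + 0.095)^12
FV = $18,000.00 × 2.9714569
FV = $53,486.22

FV = PV × (1 + r)^t = $53,486.22


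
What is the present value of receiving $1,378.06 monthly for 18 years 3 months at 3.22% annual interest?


Present value of an ordinary annuity: PV = PMT × (1 − (1 + r)^(−n)) / r
Monthly rate r = 0.0322/12 ≈ 0.00268333, n = 219
PV = $1,378.06 × (1 − (1 + 0.0322/12)^(−219)) / (0.0322/12)
PV = $1,378.06 × 165.440142
PV = $227,986.44

PV = PMT × (1-(1+r)^(-n))/r = $227,986.44


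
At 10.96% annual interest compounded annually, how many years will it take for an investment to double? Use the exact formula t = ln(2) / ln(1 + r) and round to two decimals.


Doubling condition: (1 + r)^t = 2
Take ln of both sides: t × ln(1 + r) = ln(2)
t = ln(2) / ln(1 + r)
t = 0.693147 / 0.104000
t = 6.66

t = ln(2) / ln(1 + r) = 6.66 years


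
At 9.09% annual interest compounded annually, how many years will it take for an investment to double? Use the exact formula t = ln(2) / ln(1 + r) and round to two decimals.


Doubling condition: (1 + r)^t = 2
Take ln of both sides: t × ln(1 + r) = ln(2)
t = ln(2) / ln(1 + r)
t = 0.693147 / 0.087003
t = 7.97

t = ln(2) / ln(1 + r) = 7.97 years


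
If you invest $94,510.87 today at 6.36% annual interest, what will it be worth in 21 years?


Future value formula: FV = PV × (1 + r)^t
FV = $94,510.87 × (1 + 0.0636)^21
FV = $94,510.87 × 3.6504374
FV = $345,006.01

FV = PV × (1 + r)^t = $345,006.01


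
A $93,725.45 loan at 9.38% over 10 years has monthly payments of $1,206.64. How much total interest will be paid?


Total paid over the life of the loan = PMT × n.
Total paid = $1,206.64 × 120 = $144,796.80
Total interest = total paid − principal = $144,796.80 − $93,725.45 = $51,071.35

Total interest = (PMT × n) - PV = $51,071.35


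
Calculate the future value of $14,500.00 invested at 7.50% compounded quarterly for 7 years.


Compound interest formula: A = P(1 + r/n)^(nt)
A = $14,500.00 × (1 + 0.075/4)^(4 × 7)
Growth factor: (1 + 0.075/4)^28 = 1.6822611
A = $14,500.00 × 1.6822611
A = $24,392.79

A = P(1 + r/n)^(nt) = $24,392.79


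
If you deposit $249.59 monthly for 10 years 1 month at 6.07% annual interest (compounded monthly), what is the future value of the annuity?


Future value of an ordinary annuity: FV = PMT × ((1 + r)^n − 1) / r
Monthly rate r = 0.0607/12 ≈ 0.00505833, n = 121
FV = $249.59 × ((1 + 0.0607/12)^121 − 1) / (0.0607/12)
FV = $249.59 × 166.335510
FV = $41,515.68

FV = PMT × ((1+r)^n - 1)/r = $41,515.68


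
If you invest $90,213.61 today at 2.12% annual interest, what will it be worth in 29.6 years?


Future value formula: FV = PV × (1 + r)^t
FV = $90,213.61 × (1 + 0.0212)^29.6
FV = $90,213.61 × 1.860715
FV = $167,861.82

FV = PV × (1 + r)^t = $167,861.82


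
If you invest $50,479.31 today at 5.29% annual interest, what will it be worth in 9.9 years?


Future value formula: FV = PV × (1 + r)^t
FV = $50,479.31 × (1 + 0.0529)^9.9
FV = $50,479.31 × 1.6658372
FV = $84,090.31

FV = PV × (1 + r)^t = $84,090.31


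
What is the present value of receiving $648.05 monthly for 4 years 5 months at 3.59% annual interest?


Present value of an ordinary annuity: PV = PMT × (1 − (1 + r)^(−n)) / r
Monthly rate r = 0.0359/12 ≈ 0.00299167, n = 53
PV = $648.05 × (1 − (1 + 0.0359/12)^(−53)) / (0.0359/12)
PV = $648.05 × 48.944222
PV = $31,718.30

PV = PMT × (1-(1+r)^(-n))/r = $31,718.30


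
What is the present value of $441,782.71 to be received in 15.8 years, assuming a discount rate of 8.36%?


Present value formula: PV = FV / (1 + r)^t
PV = $441,782.71 / (1 + 0.0836)^15.8
PV = $441,782.71 / 3.5557412
PV = $124,244.90

PV = FV / (1 + r)^t = $124,244.90


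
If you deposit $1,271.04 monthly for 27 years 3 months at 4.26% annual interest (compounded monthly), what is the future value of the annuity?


Future value of an ordinary annuity: FV = PMT × ((1 + r)^n − 1) / r
Monthly rate r = 0.0426/12 = 0.00355, n = 327
FV = $1,271.04 × ((1 + 0.0426/12)^327 − 1) / (0.0426/12)
FV = $1,271.04 × 615.799906
FV = $782,706.31

FV = PMT × ((1+r)^n - 1)/r = $782,706.31


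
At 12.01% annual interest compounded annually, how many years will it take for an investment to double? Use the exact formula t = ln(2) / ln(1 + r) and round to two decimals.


Doubling condition: (1 + r)^t = 2
Take ln of both sides: t × ln(1 + r) = ln(2)
t = ln(2) / ln(1 + r)
t = 0.693147 / 0.113418
t = 6.11

t = ln(2) / ln(1 + r) = 6.11 years


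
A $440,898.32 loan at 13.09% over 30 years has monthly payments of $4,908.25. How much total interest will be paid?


Total paid over the life of the loan = PMT × n.
Total paid = $4,908.25 × 360 = $1,766,970.00
Total interest = total paid − principal = $1,766,970.00 − $440,898.32 = $1,326,071.68

Total interest = (PMT × n) - PV = $1,326,071.68


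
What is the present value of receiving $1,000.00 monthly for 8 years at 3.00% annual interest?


Present value of an ordinary annuity: PV = PMT × (1 − (1 + r)^(−n)) / r
Monthly rate r = 0.03/12 = 0.0025, n = 96
PV = $1,000.00 × (1 − (1 + 0.03/12)^(−96)) / (0.03/12)
PV = $1,000.00 × 85.254603
PV = $85,254.60

PV = PMT × (1-(1+r)^(-n))/r = $85,254.60


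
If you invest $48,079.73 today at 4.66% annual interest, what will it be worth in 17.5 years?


Future value formula: FV = PV × (1 + r)^t
FV = $48,079.73 × (1 + 0.0466)^17.5
FV = $48,079.73 × 2.219028
FV = $106,690.27

FV = PV × (1 + r)^t = $106,690.27


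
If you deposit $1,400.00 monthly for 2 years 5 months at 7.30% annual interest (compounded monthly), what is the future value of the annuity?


Future value of an ordinary annuity: FV = PMT × ((1 + r)^n − 1) / r
Monthly rate r = 0.073/12 ≈ 0.00608333, n = 29
FV = $1,400.00 × ((1 + 0.073/12)^29 − 1) / (0.073/12)
FV = $1,400.00 × 31.610570
FV = $44,254.80

FV = PMT × ((1+r)^n - 1)/r = $44,254.80


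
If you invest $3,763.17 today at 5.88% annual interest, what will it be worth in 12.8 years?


Future value formula: FV = PV × (1 + r)^t
FV = $3,763.17 × (1 + 0.0588)^12.8
FV = $3,763.17 × 2.077870
FV = $7,819.38

FV = PV × (1 + r)^t = $7,819.38


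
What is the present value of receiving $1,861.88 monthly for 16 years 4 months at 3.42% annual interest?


Present value of an ordinary annuity: PV = PMT × (1 − (1 + r)^(−n)) / r
Monthly rate r = 0.0342/12 = 0.00285, n = 196
PV = $1,861.88 × (1 − (1 + 0.0342/12)^(−196)) / (0.0342/12)
PV = $1,861.88 × 150.012647
PV = $279,305.55

PV = PMT × (1-(1+r)^(-n))/r = $279,305.55


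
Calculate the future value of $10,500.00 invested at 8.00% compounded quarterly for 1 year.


Compound interest formula: A = P(1 + r/n)^(nt)
A = $10,500.00 × (1 + 0.08/4)^(4 × 1)
Growth factor: (1 + 0.08/4)^4 = 1.082432
A = $10,500.00 × 1.082432
A = $11,365.54

A = P(1 + r/n)^(nt) = $11,365.54


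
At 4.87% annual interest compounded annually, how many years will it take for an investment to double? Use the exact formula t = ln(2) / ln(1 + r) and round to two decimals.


Doubling condition: (1 + r)^t = 2
Take ln of both sides: t × ln(1 + r) = ln(2)
t = ln(2) / ln(1 + r)
t = 0.693147 / 0.047551
t = 14.58

t = ln(2) / ln(1 + r) = 14.58 years


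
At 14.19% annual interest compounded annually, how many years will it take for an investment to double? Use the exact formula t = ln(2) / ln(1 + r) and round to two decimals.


Doubling condition: (1 + r)^t = 2
Take ln of both sides: t × ln(1 + r) = ln(2)
t = ln(2) / ln(1 + r)
t = 0.693147 / 0.132694
t = 5.22

t = ln(2) / ln(1 + r) = 5.22 years


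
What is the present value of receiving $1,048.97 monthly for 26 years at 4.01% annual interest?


Present value of an ordinary annuity: PV = PMT × (1 − (1 + r)^(−n)) / r
Monthly rate r = 0.0401/12 ≈ 0.00334167, n = 312
PV = $1,048.97 × (1 − (1 + 0.0401/12)^(−312)) / (0.0401/12)
PV = $1,048.97 × 193.571017
PV = $203,050.19

PV = PMT × (1-(1+r)^(-n))/r = $203,050.19


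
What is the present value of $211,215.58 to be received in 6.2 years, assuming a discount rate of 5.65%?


Present value formula: PV = FV / (1 + r)^t
PV = $211,215.58 / (1 + 0.0565)^6.2
PV = $211,215.58 / 1.4060181
PV = $150,222.52

PV = FV / (1 + r)^t = $150,222.52


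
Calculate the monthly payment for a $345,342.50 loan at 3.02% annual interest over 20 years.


Loan payment formula: PMT = PV × r / (1 − (1 + r)^(−n))
Monthly rate r = 0.0302/12 ≈ 0.00251667, n = 240 months
Denominator: 1 − (1 + 0.0302/12)^(−240) = 0.452964
PMT = $345,342.50 × (0.0302/12) / 0.452964
PMT = $1,918.72 per month

PMT = PV × r / (1-(1+r)^(-n)) = $1,918.72/month


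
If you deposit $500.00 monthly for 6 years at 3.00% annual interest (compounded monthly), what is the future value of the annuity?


Future value of an ordinary annuity: FV = PMT × ((1 + r)^n − 1) / r
Monthly rate r = 0.03/12 = 0.0025, n = 72
FV = $500.00 × ((1 + 0.03/12)^72 − 1) / (0.03/12)
FV = $500.00 × 78.779387
FV = $39,389.69

FV = PMT × ((1+r)^n - 1)/r = $39,389.69


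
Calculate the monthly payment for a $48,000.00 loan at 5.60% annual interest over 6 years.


Loan payment formula: PMT = PV × r / (1 − (1 + r)^(−n))
Monthly rate r = 0.056/12 ≈ 0.00466667, n = 72 months
Denominator: 1 − (1 + 0.056/12)^(−72) = 0.284818
PMT = $48,000.00 × (0.056/12) / 0.284818
PMT = $786.47 per month

PMT = PV × r / (1-(1+r)^(-n)) = $786.47/month


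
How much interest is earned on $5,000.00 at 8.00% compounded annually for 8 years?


Compound interest earned = final amount − principal.
A = P(1 + r/n)^(nt) = $5,000.00 × (1 + 0.08/1)^(1 × 8) = $9,254.65
Interest = A − P = $9,254.65 − $5,000.00 = $4,254.65

Interest = A - P = $4,254.65


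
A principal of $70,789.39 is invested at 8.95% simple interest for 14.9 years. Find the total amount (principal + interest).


Total amount formula: A = P(1 + rt) = P + P·r·t
Interest: I = P × r × t = $70,789.39 × 0.0895 × 14.9 = $94,401.19
A = P + I = $70,789.39 + $94,401.19 = $165,190.58

A = P + I = P(1 + rt) = $165,190.58


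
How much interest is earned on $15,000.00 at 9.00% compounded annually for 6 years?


Compound interest earned = final amount − principal.
A = P(1 + r/n)^(nt) = $15,000.00 × (1 + 0.09/1)^(1 × 6) = $25,156.50
Interest = A − P = $25,156.50 − $15,000.00 = $10,156.50

Interest = A - P = $10,156.50


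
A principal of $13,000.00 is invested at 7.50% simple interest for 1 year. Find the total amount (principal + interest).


Total amount formula: A = P(1 + rt) = P + P·r·t
Interest: I = P × r × t = $13,000.00 × 0.075 × 1 = $975.00
A = P + I = $13,000.00 + $975.00 = $13,975.00

A = P + I = P(1 + rt) = $13,975.00


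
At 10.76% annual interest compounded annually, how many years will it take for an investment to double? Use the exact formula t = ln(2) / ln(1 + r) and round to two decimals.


Doubling condition: (1 + r)^t = 2
Take ln of both sides: t × ln(1 + r) = ln(2)
t = ln(2) / ln(1 + r)
t = 0.693147 / 0.102196
t = 6.78

t = ln(2) / ln(1 + r) = 6.78 years


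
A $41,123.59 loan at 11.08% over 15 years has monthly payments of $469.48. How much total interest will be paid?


Total paid over the life of the loan = PMT × n.
Total paid = $469.48 × 180 = $84,506.40
Total interest = total paid − principal = $84,506.40 − $41,123.59 = $43,382.81

Total interest = (PMT × n) - PV = $43,382.81


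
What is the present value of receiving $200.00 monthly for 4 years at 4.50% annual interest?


Present value of an ordinary annuity: PV = PMT × (1 − (1 + r)^(−n)) / r
Monthly rate r = 0.045/12 = 0.00375, n = 48
PV = $200.00 × (1 − (1 + 0.045/12)^(−48)) / (0.045/12)
PV = $200.00 × 43.852944
PV = $8,770.59

PV = PMT × (1-(1+r)^(-n))/r = $8,770.59


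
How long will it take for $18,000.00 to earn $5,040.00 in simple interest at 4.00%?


Rearrange the simple interest formula for t:
I = P × r × t  ⇒  t = I / (P × r)
t = $5,040.00 / ($18,000.00 × 0.04)
t = 7

t = I/(P×r) = 7 years


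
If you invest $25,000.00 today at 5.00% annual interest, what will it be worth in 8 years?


Future value formula: FV = PV × (1 + r)^t
FV = $25,000.00 × (1 + 0.05)^8
FV = $25,000.00 × 1.47745544
FV = $36,936.39

FV = PV × (1 + r)^t = $36,936.39


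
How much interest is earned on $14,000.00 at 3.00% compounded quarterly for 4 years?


Compound interest earned = final amount − principal.
A = P(1 + r/n)^(nt) = $14,000.00 × (1 + 0.03/4)^(4 × 4) = $15,777.89
Interest = A − P = $15,777.89 − $14,000.00 = $1,777.89

Interest = A - P = $1,777.89


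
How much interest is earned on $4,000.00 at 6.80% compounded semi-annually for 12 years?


Compound interest earned = final amount − principal.
A = P(1 + r/n)^(nt) = $4,000.00 × (1 + 0.068/2)^(2 × 12) = $8,923.86
Interest = A − P = $8,923.86 − $4,000.00 = $4,923.86

Interest = A - P = $4,923.86


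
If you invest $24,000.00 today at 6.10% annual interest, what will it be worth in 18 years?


Future value formula: FV = PV × (1 + r)^t
FV = $24,000.00 × (1 + 0.061)^18
FV = $24,000.00 × 2.9031997
FV = $69,676.79

FV = PV × (1 + r)^t = $69,676.79


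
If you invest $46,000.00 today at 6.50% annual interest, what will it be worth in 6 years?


Future value formula: FV = PV × (1 + r)^t
FV = $46,000.00 × (1 + 0.065)^6
FV = $46,000.00 × 1.4591423
FV = $67,120.55

FV = PV × (1 + r)^t = $67,120.55


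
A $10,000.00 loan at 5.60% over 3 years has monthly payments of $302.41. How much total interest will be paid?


Total paid over the life of the loan = PMT × n.
Total paid = $302.41 × 36 = $10,886.76
Total interest = total paid − principal = $10,886.76 − $10,000.00 = $886.76

Total interest = (PMT × n) - PV = $886.76


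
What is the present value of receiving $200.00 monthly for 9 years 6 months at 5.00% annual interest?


Present value of an ordinary annuity: PV = PMT × (1 − (1 + r)^(−n)) / r
Monthly rate r = 0.05/12 ≈ 0.00416667, n = 114
PV = $200.00 × (1 − (1 + 0.05/12)^(−114)) / (0.05/12)
PV = $200.00 × 90.60022504
PV = $18,120.05

PV = PMT × (1-(1+r)^(-n))/r = $18,120.05


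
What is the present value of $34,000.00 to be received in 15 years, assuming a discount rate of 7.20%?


Present value formula: PV = FV / (1 + r)^t
PV = $34,000.00 / (1 + 0.072)^15
PV = $34,000.00 / 2.837408
PV = $11,982.77

PV = FV / (1 + r)^t = $11,982.77


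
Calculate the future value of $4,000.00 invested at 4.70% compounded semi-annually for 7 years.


Compound interest formula: A = P(1 + r/n)^(nt)
A = $4,000.00 × (1 + 0.047/2)^(2 × 7)
Growth factor: (1 + 0.047/2)^14 = 1.384299
A = $4,000.00 × 1.384299
A = $5,537.20

A = P(1 + r/n)^(nt) = $5,537.20


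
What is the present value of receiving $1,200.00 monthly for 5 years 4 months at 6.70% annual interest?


Present value of an ordinary annuity: PV = PMT × (1 − (1 + r)^(−n)) / r
Monthly rate r = 0.067/12 ≈ 0.00558333, n = 64
PV = $1,200.00 × (1 − (1 + 0.067/12)^(−64)) / (0.067/12)
PV = $1,200.00 × 53.689277
PV = $64,427.13

PV = PMT × (1-(1+r)^(-n))/r = $64,427.13


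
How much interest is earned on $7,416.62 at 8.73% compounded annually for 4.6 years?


Compound interest earned = final amount − principal.
A = P(1 + r/n)^(nt) = $7,416.62 × (1 + 0.0873/1)^(1 × 4.6) = $10,899.67
Interest = A − P = $10,899.67 − $7,416.62 = $3,483.05

Interest = A - P = $3,483.05


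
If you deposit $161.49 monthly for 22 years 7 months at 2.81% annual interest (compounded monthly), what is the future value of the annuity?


Future value of an ordinary annuity: FV = PMT × ((1 + r)^n − 1) / r
Monthly rate r = 0.0281/12 ≈ 0.00234167, n = 271
FV = $161.49 × ((1 + 0.0281/12)^271 − 1) / (0.0281/12)
FV = $161.49 × 377.873159
FV = $61,022.74

FV = PMT × ((1+r)^n - 1)/r = $61,022.74


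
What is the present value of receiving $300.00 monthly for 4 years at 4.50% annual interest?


Present value of an ordinary annuity: PV = PMT × (1 − (1 + r)^(−n)) / r
Monthly rate r = 0.045/12 = 0.00375, n = 48
PV = $300.00 × (1 − (1 + 0.045/12)^(−48)) / (0.045/12)
PV = $300.00 × 43.852944
PV = $13,155.88

PV = PMT × (1-(1+r)^(-n))/r = $13,155.88


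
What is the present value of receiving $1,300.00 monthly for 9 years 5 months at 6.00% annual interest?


Present value of an ordinary annuity: PV = PMT × (1 − (1 + r)^(−n)) / r
Monthly rate r = 0.06/12 = 0.005, n = 113
PV = $1,300.00 × (1 − (1 + 0.06/12)^(−113)) / (0.06/12)
PV = $1,300.00 × 86.167829
PV = $112,018.18

PV = PMT × (1-(1+r)^(-n))/r = $112,018.18


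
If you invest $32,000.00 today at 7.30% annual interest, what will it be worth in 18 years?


Future value formula: FV = PV × (1 + r)^t
FV = $32,000.00 × (1 + 0.073)^18
FV = $32,000.00 × 3.554635
FV = $113,748.32

FV = PV × (1 + r)^t = $113,748.32


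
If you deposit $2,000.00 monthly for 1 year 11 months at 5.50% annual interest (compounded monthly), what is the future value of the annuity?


Future value of an ordinary annuity: FV = PMT × ((1 + r)^n − 1) / r
Monthly rate r = 0.055/12 ≈ 0.00458333, n = 23
FV = $2,000.00 × ((1 + 0.055/12)^23 − 1) / (0.055/12)
FV = $2,000.00 × 24.197654
FV = $48,395.31

FV = PMT × ((1+r)^n - 1)/r = $48,395.31


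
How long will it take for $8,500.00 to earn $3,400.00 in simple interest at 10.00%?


Rearrange the simple interest formula for t:
I = P × r × t  ⇒  t = I / (P × r)
t = $3,400.00 / ($8,500.00 × 0.1)
t = 4

t = I/(P×r) = 4 years


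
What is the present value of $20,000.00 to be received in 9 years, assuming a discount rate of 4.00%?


Present value formula: PV = FV / (1 + r)^t
PV = $20,000.00 / (1 + 0.04)^9
PV = $20,000.00 / 1.423312
PV = $14,051.73

PV = FV / (1 + r)^t = $14,051.73


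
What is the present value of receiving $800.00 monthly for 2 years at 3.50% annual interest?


Present value of an ordinary annuity: PV = PMT × (1 − (1 + r)^(−n)) / r
Monthly rate r = 0.035/12 ≈ 0.00291667, n = 24
PV = $800.00 × (1 − (1 + 0.035/12)^(−24)) / (0.035/12)
PV = $800.00 × 23.146690
PV = $18,517.35

PV = PMT × (1-(1+r)^(-n))/r = $18,517.35
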